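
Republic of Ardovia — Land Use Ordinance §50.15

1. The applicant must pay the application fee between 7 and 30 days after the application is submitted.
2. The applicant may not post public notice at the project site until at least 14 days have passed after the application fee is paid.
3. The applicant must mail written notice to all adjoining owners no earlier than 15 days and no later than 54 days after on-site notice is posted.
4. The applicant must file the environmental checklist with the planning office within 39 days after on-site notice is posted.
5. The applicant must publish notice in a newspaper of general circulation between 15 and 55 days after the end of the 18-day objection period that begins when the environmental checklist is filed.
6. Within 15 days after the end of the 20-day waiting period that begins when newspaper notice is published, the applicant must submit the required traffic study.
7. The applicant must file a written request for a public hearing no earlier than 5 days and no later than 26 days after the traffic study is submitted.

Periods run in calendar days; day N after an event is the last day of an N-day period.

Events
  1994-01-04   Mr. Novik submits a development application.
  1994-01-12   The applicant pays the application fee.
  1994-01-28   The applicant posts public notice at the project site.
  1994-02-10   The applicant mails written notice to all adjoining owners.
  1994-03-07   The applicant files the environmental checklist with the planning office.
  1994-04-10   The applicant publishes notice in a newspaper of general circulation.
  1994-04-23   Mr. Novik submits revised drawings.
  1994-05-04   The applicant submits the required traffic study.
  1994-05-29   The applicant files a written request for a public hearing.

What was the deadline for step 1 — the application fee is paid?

Step 1 runs from 1994-01-04, when the application is submitted. The window is 7–30 days after 1994-01-04; it closes on 1994-02-03.

1994-02-03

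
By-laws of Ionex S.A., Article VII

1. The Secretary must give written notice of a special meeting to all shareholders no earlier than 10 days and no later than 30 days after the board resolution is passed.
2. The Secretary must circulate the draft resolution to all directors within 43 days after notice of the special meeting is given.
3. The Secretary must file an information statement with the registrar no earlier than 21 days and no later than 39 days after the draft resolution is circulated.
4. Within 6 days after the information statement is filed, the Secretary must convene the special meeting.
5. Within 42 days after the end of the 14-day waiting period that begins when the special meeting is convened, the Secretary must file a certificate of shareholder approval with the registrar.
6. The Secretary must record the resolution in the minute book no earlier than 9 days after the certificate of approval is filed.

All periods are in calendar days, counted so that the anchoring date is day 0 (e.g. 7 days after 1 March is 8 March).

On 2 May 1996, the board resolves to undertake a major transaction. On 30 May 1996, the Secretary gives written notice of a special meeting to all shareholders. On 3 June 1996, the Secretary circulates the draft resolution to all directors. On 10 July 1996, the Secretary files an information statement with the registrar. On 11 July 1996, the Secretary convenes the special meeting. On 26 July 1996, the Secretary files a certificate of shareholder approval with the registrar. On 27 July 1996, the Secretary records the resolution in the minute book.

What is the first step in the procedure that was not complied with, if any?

(1) the permitted window runs from 2 May 1996 + 10 = 12 May 1996 to 2 May 1996 + 30 = 1 June 1996; 30 May 1996 falls inside that range.
(2) due by 30 May 1996 + 43 days = 12 July 1996; completed 3 June 1996, before the deadline.
(3) the permitted window runs from 3 June 1996 + 21 = 24 June 1996 to 3 June 1996 + 39 = 12 July 1996; done 10 July 1996, which is between those dates.
(4) due by 10 July 1996 + 6 days = 16 July 1996; completed 11 July 1996, before the deadline.
(5) due by 25 July 1996 + 42 days = 5 September 1996; 26 July 1996 is within that limit.
(6) permitted from 26 July 1996 + 9 days = 4 August 1996 onward; 27 July 1996 is 8 days before the earliest permitted date.
That is the first point of non-compliance.

Step 6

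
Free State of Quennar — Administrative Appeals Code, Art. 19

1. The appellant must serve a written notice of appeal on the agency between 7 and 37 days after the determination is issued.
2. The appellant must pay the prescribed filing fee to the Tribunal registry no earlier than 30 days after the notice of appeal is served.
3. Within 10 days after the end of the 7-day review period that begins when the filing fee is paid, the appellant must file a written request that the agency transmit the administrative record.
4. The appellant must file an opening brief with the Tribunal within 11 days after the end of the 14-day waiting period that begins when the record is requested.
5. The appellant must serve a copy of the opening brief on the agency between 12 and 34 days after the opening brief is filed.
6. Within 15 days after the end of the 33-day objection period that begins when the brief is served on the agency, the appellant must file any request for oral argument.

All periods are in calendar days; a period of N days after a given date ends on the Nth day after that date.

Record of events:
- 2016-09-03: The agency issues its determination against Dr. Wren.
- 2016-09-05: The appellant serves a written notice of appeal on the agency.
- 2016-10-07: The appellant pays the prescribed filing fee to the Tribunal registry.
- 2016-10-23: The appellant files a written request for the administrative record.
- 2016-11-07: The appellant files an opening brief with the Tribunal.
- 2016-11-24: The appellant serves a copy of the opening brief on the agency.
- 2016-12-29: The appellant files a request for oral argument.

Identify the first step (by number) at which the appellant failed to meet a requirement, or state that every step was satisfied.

Step 1

Step 1 — 7 and 37 days from 2016-09-03 (when the determination is issued) are 2016-09-10 and 2016-10-10 respectively; 2016-09-05 is 5 days too early.
Later steps need not be reached.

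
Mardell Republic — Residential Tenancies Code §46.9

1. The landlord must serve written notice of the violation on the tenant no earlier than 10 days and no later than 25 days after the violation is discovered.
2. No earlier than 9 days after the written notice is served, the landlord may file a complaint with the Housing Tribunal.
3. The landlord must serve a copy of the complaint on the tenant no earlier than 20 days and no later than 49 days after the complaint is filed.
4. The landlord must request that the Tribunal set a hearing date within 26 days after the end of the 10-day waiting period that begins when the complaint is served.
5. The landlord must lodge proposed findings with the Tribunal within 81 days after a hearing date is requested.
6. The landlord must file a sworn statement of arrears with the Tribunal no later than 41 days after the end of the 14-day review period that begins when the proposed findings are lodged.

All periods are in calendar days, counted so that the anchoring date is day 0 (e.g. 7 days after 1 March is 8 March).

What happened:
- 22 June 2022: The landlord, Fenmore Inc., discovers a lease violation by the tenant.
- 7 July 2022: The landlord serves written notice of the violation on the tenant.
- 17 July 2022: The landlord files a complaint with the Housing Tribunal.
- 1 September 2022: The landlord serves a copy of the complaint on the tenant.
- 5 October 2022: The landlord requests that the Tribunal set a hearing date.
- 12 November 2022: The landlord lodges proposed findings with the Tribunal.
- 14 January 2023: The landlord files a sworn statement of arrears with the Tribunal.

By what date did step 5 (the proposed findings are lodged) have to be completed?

25 December 2022

Step 5 runs from 5 October 2022, when a hearing date is requested. 81 days after 5 October 2022 is 25 December 2022.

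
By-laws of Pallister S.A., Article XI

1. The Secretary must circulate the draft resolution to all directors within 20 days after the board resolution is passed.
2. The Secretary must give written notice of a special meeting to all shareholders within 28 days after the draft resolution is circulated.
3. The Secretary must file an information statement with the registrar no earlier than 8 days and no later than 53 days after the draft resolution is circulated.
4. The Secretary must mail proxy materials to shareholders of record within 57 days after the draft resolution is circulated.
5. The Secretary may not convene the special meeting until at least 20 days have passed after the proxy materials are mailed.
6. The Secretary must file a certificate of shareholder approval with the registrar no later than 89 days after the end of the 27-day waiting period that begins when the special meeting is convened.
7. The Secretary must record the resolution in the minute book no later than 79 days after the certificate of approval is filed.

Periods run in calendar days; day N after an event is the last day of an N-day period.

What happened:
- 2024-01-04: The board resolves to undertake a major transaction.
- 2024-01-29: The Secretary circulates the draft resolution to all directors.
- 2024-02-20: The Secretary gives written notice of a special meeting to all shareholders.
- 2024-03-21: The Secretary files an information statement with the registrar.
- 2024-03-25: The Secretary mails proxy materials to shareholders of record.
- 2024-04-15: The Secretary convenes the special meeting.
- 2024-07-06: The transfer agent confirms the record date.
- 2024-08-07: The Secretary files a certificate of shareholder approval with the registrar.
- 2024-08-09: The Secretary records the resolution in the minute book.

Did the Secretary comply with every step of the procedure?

Step 1: 20 days after 2024-01-04 (when the board resolution is passed) is 2024-01-24; done 2024-01-29 — 5 days late.
No need to go further; step 1 was not satisfied.

No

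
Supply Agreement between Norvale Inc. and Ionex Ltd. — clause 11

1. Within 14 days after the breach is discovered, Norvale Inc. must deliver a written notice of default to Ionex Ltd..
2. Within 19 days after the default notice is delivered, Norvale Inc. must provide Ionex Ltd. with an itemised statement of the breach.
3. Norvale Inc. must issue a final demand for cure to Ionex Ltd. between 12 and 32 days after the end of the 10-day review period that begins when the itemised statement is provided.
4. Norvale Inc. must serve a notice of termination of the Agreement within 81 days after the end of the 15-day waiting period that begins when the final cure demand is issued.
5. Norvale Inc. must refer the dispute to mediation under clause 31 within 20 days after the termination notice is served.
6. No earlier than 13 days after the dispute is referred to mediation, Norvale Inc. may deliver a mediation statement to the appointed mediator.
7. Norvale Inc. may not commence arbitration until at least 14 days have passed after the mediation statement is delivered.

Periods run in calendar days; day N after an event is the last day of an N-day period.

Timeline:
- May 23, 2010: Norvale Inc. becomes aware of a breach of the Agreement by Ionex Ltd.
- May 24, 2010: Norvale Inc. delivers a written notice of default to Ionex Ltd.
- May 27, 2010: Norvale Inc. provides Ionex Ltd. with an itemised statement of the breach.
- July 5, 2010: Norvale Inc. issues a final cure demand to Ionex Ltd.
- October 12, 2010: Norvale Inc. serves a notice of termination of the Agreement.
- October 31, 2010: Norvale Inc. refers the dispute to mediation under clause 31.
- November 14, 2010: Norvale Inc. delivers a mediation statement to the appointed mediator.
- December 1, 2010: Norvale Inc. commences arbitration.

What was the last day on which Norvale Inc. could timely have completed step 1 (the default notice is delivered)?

Step 1 runs from May 23, 2010, when the breach is discovered. 14 days after May 23, 2010 is June 6, 2010.

June 6, 2010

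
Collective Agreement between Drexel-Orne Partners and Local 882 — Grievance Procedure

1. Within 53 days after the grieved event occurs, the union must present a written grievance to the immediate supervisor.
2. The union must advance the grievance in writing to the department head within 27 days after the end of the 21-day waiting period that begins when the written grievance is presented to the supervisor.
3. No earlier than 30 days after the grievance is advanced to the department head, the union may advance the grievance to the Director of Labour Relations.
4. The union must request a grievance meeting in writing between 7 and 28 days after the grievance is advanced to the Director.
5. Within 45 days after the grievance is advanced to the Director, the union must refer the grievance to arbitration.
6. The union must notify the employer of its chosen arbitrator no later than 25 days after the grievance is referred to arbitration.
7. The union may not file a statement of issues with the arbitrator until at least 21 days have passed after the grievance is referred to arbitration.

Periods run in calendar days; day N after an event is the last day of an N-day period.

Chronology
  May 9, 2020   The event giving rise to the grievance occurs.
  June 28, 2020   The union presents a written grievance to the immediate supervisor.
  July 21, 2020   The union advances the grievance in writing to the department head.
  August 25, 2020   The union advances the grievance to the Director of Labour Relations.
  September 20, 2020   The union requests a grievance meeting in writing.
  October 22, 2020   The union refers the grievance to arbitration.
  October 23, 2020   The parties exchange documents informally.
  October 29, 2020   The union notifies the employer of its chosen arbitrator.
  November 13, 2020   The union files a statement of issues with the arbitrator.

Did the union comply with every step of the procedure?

No

Step 1: 53 days after May 9, 2020 (when the grieved event occurs) is July 1, 2020; June 28, 2020 is within that limit.
Step 2: 27 days after July 19, 2020 (end of the 21-day waiting period, which began when the written grievance is presented to the supervisor on June 28, 2020) is August 15, 2020; done July 21, 2020 — timely.
Step 3: the earliest permitted date is 30 days after July 21, 2020 (when the grievance is advanced to the department head), i.e. August 20, 2020; August 25, 2020 is on or after that date.
Step 4: the window is 7–28 days after August 25, 2020 (when the grievance is advanced to the Director), so September 1, 2020 through September 22, 2020; done September 20, 2020, which is between those dates.
Step 5: 45 days after August 25, 2020 (when the grievance is advanced to the Director) is October 9, 2020; not done until October 22, 2020, 13 days after the deadline.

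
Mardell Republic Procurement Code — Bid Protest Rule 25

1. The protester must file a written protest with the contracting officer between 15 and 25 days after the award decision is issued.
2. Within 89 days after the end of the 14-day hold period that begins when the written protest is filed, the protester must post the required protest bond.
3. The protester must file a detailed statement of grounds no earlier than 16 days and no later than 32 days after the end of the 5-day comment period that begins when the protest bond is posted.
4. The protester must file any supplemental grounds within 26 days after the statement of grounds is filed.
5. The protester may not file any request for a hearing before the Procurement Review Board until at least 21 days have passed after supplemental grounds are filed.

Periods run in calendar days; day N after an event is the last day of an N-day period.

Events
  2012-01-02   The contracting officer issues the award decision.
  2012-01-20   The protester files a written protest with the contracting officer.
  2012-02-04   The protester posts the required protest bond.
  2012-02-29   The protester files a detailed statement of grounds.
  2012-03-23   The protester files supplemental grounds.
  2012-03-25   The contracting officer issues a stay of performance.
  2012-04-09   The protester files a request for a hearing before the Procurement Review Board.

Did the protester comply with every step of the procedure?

Step 1: the window is 15–25 days after 2012-01-02 (when the award decision is issued), so 2012-01-17 through 2012-01-27; 2012-01-20 falls inside that range.
Step 2: 89 days after 2012-02-03 (end of the 14-day hold period, which began when the written protest is filed on 2012-01-20) is 2012-05-02; done 2012-02-04 — timely.
Step 3: the window is 16–32 days after 2012-02-09 (end of the 5-day comment period, which began when the protest bond is posted on 2012-02-04), so 2012-02-25 through 2012-03-12; done 2012-02-29, which is between those dates.
Step 4: 26 days after 2012-02-29 (when the statement of grounds is filed) is 2012-03-26; completed 2012-03-23, before the deadline.
Step 5: the earliest permitted date is 21 days after 2012-03-23 (when supplemental grounds are filed), i.e. 2012-04-13; 2012-04-09 is 4 days before the earliest permitted date.
No need to go further; step 5 was not satisfied.

No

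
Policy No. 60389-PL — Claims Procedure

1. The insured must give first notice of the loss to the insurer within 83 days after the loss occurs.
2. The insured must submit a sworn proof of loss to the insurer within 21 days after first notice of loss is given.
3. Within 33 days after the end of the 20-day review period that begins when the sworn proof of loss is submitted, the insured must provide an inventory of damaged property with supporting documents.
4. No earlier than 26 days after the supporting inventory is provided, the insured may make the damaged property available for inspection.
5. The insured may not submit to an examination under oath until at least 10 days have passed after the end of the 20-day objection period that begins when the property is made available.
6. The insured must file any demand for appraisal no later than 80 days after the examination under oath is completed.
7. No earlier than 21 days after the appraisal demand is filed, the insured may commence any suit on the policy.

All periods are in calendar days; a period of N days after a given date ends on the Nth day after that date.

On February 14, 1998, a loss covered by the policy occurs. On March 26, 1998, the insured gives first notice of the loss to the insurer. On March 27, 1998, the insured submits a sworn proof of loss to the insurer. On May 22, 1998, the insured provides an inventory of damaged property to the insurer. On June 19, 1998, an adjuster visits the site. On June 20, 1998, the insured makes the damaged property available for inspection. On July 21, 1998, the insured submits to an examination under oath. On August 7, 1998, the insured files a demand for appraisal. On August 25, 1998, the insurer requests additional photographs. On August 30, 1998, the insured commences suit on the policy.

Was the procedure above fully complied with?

No

Step 1: 83 days after February 14, 1998 (when the loss occurs) is May 8, 1998; completed March 26, 1998, before the deadline.
Step 2: 21 days after March 26, 1998 (when first notice of loss is given) is April 16, 1998; done March 27, 1998 — timely.
Step 3: 33 days after April 16, 1998 (end of the 20-day review period, which began when the sworn proof of loss is submitted on March 27, 1998) is May 19, 1998; not done until May 22, 1998, 3 days after the deadline.
No need to go further; step 3 was not satisfied.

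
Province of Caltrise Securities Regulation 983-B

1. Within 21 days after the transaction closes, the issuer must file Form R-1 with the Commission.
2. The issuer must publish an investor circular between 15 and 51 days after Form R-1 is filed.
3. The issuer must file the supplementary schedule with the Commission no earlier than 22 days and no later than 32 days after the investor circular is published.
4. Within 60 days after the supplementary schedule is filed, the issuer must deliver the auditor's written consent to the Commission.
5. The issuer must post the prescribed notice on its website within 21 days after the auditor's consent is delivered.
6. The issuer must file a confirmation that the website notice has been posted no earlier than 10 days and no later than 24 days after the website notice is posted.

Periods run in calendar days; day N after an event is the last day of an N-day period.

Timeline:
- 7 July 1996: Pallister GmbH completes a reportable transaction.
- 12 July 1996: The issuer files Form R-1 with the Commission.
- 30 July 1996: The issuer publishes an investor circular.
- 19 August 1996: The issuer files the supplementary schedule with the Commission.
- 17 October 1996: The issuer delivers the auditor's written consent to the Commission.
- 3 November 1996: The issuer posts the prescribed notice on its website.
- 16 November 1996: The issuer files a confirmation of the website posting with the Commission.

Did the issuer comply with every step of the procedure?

Step 1: 21 days after 7 July 1996 (when the transaction closes) is 28 July 1996; completed 12 July 1996, before the deadline.
Step 2: the window is 15–51 days after 12 July 1996 (when Form R-1 is filed), so 27 July 1996 through 1 September 1996; done 30 July 1996, which is between those dates.
Step 3: the window is 22–32 days after 30 July 1996 (when the investor circular is published), so 21 August 1996 through 31 August 1996; 19 August 1996 is 2 days too early.
That is the first point of non-compliance.

No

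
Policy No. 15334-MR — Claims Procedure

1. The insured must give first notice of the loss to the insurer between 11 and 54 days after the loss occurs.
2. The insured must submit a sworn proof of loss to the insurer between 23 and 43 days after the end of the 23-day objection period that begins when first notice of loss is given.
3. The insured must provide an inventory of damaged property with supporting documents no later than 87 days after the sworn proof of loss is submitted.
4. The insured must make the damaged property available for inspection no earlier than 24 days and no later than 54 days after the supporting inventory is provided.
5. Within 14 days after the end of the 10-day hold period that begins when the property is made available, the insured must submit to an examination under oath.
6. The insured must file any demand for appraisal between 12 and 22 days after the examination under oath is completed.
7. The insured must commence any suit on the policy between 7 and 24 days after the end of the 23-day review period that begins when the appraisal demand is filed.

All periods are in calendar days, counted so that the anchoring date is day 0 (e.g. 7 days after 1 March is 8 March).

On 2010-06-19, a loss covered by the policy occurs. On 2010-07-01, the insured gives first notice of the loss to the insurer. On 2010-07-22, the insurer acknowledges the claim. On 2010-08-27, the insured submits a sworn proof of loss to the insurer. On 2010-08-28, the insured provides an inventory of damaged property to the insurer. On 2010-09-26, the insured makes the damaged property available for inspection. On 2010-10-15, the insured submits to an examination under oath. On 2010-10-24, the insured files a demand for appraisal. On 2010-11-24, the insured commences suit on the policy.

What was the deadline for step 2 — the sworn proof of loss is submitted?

First notice of loss is given on 2010-07-01; the 23-day objection period therefore ends 2010-07-24, and step 2 runs from that date. The window is 23–43 days after 2010-07-24; it closes on 2010-09-05.

2010-09-05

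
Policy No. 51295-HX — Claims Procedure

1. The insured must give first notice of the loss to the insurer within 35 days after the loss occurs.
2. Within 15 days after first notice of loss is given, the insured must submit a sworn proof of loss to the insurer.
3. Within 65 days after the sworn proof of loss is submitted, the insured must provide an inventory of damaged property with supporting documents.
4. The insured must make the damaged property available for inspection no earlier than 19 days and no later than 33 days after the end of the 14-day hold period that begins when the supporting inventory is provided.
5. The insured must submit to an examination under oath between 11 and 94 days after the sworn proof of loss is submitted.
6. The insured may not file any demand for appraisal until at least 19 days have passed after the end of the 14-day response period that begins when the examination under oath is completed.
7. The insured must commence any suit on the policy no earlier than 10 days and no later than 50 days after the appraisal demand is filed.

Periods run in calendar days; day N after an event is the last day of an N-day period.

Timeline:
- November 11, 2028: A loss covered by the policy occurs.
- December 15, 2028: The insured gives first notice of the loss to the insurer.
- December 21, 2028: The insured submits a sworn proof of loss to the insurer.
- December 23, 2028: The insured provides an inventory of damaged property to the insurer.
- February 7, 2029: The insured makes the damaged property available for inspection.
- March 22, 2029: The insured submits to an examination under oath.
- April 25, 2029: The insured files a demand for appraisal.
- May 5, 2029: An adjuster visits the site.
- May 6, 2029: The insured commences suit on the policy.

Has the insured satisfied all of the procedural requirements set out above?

Yes

(1) due by November 11, 2028 + 35 days = December 16, 2028; completed December 15, 2028, before the deadline.
(2) due by December 15, 2028 + 15 days = December 30, 2028; done December 21, 2028 — timely.
(3) due by December 21, 2028 + 65 days = February 24, 2029; December 23, 2028 is within that limit.
(4) the permitted window runs from January 6, 2029 + 19 = January 25, 2029 to January 6, 2029 + 33 = February 8, 2029; done February 7, 2029, which is between those dates.
(5) the permitted window runs from December 21, 2028 + 11 = January 1, 2029 to December 21, 2028 + 94 = March 25, 2029; done March 22, 2029, which is between those dates.
(6) permitted from April 5, 2029 + 19 days = April 24, 2029 onward; done April 25, 2029 — permitted.
(7) the permitted window runs from April 25, 2029 + 10 = May 5, 2029 to April 25, 2029 + 50 = June 14, 2029; done May 6, 2029 — within the window.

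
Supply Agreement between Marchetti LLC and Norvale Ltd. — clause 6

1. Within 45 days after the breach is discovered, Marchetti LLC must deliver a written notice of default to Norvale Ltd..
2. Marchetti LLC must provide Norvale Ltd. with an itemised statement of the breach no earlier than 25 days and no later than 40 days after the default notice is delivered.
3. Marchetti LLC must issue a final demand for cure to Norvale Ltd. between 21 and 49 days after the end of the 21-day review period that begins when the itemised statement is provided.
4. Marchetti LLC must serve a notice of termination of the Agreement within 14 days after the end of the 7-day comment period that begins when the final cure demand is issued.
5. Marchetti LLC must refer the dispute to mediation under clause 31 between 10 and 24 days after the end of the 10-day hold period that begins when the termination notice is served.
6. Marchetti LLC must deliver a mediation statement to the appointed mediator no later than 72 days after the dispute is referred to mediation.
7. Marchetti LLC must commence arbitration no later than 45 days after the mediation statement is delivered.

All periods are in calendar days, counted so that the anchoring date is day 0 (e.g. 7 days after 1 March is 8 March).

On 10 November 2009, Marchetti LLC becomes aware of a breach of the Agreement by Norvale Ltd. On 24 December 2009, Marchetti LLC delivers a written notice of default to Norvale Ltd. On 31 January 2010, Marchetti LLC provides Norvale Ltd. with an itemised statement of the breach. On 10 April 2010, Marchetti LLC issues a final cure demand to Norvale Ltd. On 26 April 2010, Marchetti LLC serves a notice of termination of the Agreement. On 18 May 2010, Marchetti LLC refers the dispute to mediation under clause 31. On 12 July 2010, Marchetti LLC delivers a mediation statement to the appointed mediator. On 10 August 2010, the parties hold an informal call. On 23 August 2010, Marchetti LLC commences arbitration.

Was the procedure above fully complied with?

Yes

Step 1: 45 days after 10 November 2009 (when the breach is discovered) is 25 December 2009; completed 24 December 2009, before the deadline.
Step 2: the window is 25–40 days after 24 December 2009 (when the default notice is delivered), so 18 January 2010 through 2 February 2010; done 31 January 2010 — within the window.
Step 3: the window is 21–49 days after 21 February 2010 (end of the 21-day review period, which began when the itemised statement is provided on 31 January 2010), so 14 March 2010 through 11 April 2010; 10 April 2010 falls inside that range.
Step 4: 14 days after 17 April 2010 (end of the 7-day comment period, which began when the final cure demand is issued on 10 April 2010) is 1 May 2010; done 26 April 2010 — timely.
Step 5: the window is 10–24 days after 6 May 2010 (end of the 10-day hold period, which began when the termination notice is served on 26 April 2010), so 16 May 2010 through 30 May 2010; 18 May 2010 falls inside that range.
Step 6: 72 days after 18 May 2010 (when the dispute is referred to mediation) is 29 July 2010; completed 12 July 2010, before the deadline.
Step 7: 45 days after 12 July 2010 (when the mediation statement is delivered) is 26 August 2010; 23 August 2010 is within that limit.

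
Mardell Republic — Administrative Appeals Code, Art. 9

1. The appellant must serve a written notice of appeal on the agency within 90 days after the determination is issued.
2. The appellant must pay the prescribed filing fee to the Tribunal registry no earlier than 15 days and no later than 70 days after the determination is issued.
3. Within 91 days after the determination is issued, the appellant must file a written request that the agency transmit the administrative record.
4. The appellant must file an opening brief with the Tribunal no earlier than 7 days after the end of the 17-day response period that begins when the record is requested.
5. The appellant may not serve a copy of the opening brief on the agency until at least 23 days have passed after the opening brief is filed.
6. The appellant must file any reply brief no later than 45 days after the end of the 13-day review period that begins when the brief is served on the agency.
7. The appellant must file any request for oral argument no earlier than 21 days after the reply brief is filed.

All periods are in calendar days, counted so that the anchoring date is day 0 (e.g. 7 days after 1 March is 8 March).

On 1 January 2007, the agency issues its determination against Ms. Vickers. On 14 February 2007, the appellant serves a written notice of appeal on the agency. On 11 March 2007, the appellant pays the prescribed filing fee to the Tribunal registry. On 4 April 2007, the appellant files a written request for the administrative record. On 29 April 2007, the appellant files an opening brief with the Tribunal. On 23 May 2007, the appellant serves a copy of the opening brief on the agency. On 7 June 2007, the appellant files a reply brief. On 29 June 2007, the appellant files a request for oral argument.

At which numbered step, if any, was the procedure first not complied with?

Step 3

Step 1: 90 days after 1 January 2007 (when the determination is issued) is 1 April 2007; done 14 February 2007 — timely.
Step 2: the window is 15–70 days after 1 January 2007 (when the determination is issued), so 16 January 2007 through 12 March 2007; done 11 March 2007, which is between those dates.
Step 3: 91 days after 1 January 2007 (when the determination is issued) is 2 April 2007; 4 April 2007 misses that deadline by 2 days.
Later steps need not be reached.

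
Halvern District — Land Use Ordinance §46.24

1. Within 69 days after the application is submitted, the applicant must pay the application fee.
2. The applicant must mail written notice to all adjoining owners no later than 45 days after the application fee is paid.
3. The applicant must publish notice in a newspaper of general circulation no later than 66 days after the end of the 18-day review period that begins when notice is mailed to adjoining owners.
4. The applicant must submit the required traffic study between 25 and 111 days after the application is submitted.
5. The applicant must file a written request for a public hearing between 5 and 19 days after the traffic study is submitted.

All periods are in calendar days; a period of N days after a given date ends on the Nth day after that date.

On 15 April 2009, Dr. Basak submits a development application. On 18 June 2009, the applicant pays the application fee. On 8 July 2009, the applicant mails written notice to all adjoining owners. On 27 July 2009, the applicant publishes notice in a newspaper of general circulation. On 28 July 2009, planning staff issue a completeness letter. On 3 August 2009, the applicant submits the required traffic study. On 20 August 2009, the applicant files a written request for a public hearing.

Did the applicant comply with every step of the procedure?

Step 1: 69 days after 15 April 2009 (when the application is submitted) is 23 June 2009; 18 June 2009 is within that limit.
Step 2: 45 days after 18 June 2009 (when the application fee is paid) is 2 August 2009; completed 8 July 2009, before the deadline.
Step 3: 66 days after 26 July 2009 (end of the 18-day review period, which began when notice is mailed to adjoining owners on 8 July 2009) is 30 September 2009; completed 27 July 2009, before the deadline.
Step 4: the window is 25–111 days after 15 April 2009 (when the application is submitted), so 10 May 2009 through 4 August 2009; 3 August 2009 falls inside that range.
Step 5: the window is 5–19 days after 3 August 2009 (when the traffic study is submitted), so 8 August 2009 through 22 August 2009; done 20 August 2009, which is between those dates.

Yes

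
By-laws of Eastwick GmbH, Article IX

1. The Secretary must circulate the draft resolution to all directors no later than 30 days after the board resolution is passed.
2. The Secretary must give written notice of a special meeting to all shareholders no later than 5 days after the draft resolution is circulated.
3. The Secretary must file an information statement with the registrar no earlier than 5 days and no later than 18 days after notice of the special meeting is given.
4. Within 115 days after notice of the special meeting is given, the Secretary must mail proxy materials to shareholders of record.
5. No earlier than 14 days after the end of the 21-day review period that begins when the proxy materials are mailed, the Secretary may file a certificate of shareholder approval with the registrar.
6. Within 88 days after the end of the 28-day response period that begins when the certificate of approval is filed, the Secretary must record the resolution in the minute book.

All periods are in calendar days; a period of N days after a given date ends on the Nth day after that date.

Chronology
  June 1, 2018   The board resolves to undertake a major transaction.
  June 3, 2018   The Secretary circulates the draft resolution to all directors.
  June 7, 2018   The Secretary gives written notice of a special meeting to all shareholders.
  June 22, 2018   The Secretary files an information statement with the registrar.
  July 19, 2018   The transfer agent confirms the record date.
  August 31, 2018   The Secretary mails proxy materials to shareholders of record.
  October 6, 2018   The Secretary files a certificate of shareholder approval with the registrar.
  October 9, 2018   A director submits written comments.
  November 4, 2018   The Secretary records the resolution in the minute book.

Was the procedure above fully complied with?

Step 1 — counting 30 days from June 1, 2018 (when the board resolution is passed) gives a deadline of July 1, 2018; done June 3, 2018 — timely.
Step 2 — counting 5 days from June 3, 2018 (when the draft resolution is circulated) gives a deadline of June 8, 2018; completed June 7, 2018, before the deadline.
Step 3 — 5 and 18 days from June 7, 2018 (when notice of the special meeting is given) are June 12, 2018 and June 25, 2018 respectively; done June 22, 2018, which is between those dates.
Step 4 — counting 115 days from June 7, 2018 (when notice of the special meeting is given) gives a deadline of September 30, 2018; completed August 31, 2018, before the deadline.
Step 5 — must wait 14 days from September 21, 2018 (end of the 21-day review period, which began when the proxy materials are mailed on August 31, 2018), so not before October 5, 2018; October 6, 2018 is on or after that date.
Step 6 — counting 88 days from November 3, 2018 (end of the 28-day response period, which began when the certificate of approval is filed on October 6, 2018) gives a deadline of January 30, 2019; completed November 4, 2018, before the deadline.

Yes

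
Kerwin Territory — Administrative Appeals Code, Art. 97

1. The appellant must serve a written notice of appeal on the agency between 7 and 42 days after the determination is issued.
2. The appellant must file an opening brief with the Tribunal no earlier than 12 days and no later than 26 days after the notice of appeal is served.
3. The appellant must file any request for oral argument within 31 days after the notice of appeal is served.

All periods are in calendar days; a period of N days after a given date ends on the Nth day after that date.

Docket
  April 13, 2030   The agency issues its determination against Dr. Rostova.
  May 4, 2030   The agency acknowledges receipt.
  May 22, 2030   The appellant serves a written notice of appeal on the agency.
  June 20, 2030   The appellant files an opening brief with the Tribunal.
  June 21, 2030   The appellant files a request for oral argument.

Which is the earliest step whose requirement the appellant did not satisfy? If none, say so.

Step 1 — 7 and 42 days from April 13, 2030 (when the determination is issued) are April 20, 2030 and May 25, 2030 respectively; May 22, 2030 falls inside that range.
Step 2 — 12 and 26 days from May 22, 2030 (when the notice of appeal is served) are June 3, 2030 and June 17, 2030 respectively; done June 20, 2030 — 3 days after the window closed.

Step 2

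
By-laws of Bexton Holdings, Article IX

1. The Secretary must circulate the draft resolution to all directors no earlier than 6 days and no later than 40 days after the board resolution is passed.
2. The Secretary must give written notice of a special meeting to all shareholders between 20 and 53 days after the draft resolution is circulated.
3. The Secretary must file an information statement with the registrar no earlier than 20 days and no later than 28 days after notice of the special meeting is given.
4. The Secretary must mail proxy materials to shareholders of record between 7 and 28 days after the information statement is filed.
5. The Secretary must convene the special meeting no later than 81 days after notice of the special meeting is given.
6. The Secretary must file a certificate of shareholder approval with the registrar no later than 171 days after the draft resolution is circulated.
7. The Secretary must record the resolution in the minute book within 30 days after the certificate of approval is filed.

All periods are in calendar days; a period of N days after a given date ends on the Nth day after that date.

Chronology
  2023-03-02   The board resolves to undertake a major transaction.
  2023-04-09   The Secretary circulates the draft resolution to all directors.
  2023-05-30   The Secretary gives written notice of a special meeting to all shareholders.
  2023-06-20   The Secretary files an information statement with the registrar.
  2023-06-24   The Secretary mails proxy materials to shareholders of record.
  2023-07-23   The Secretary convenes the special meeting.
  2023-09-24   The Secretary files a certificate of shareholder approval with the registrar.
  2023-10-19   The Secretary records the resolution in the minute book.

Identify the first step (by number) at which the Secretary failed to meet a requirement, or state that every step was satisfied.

Step 1 — 6 and 40 days from 2023-03-02 (when the board resolution is passed) are 2023-03-08 and 2023-04-11 respectively; done 2023-04-09, which is between those dates.
Step 2 — 20 and 53 days from 2023-04-09 (when the draft resolution is circulated) are 2023-04-29 and 2023-06-01 respectively; 2023-05-30 falls inside that range.
Step 3 — 20 and 28 days from 2023-05-30 (when notice of the special meeting is given) are 2023-06-19 and 2023-06-27 respectively; done 2023-06-20, which is between those dates.
Step 4 — 7 and 28 days from 2023-06-20 (when the information statement is filed) are 2023-06-27 and 2023-07-18 respectively; done 2023-06-24 — 3 days before the window opened.
No need to go further; step 4 was not satisfied.

Step 4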